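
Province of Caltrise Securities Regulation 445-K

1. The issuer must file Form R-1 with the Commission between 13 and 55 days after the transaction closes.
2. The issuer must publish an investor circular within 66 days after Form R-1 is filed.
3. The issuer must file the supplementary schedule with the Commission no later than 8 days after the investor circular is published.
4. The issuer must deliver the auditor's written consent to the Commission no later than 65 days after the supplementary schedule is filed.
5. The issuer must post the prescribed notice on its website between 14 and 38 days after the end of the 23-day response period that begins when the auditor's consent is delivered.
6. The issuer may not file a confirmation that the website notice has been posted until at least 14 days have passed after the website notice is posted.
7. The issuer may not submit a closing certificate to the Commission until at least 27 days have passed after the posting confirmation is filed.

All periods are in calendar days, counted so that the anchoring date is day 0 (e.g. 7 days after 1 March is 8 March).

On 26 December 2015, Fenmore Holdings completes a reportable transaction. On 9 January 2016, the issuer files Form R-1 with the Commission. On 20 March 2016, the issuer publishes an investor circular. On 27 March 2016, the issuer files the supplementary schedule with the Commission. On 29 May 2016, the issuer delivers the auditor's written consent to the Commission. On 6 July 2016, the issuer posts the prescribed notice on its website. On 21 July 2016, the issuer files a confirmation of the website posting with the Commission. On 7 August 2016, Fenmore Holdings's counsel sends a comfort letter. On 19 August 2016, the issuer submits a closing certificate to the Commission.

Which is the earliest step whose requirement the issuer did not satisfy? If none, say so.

(1) the permitted window runs from 26 December 2015 + 13 = 8 January 2016 to 26 December 2015 + 55 = 19 February 2016; done 9 January 2016, which is between those dates.
(2) due by 9 January 2016 + 66 days = 15 March 2016; done 20 March 2016 — 5 days late.

Step 2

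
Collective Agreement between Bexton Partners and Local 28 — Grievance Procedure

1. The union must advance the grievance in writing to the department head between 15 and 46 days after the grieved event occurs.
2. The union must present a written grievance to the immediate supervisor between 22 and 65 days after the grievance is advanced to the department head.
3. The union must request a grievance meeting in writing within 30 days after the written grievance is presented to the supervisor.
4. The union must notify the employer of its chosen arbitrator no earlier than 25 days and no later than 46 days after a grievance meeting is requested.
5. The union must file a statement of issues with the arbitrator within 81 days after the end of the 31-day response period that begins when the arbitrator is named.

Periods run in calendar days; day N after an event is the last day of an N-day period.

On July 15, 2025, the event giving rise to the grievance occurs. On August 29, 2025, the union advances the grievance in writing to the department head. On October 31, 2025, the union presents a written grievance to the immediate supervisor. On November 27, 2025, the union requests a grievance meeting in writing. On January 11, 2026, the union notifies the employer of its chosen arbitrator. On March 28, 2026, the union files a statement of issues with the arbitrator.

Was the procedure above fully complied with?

Yes

(1) the permitted window runs from July 15, 2025 + 15 = July 30, 2025 to July 15, 2025 + 46 = August 30, 2025; done August 29, 2025, which is between those dates.
(2) the permitted window runs from August 29, 2025 + 22 = September 20, 2025 to August 29, 2025 + 65 = November 2, 2025; done October 31, 2025 — within the window.
(3) due by October 31, 2025 + 30 days = November 30, 2025; done November 27, 2025 — timely.
(4) the permitted window runs from November 27, 2025 + 25 = December 22, 2025 to November 27, 2025 + 46 = January 12, 2026; January 11, 2026 falls inside that range.
(5) due by February 11, 2026 + 81 days = May 3, 2026; March 28, 2026 is within that limit.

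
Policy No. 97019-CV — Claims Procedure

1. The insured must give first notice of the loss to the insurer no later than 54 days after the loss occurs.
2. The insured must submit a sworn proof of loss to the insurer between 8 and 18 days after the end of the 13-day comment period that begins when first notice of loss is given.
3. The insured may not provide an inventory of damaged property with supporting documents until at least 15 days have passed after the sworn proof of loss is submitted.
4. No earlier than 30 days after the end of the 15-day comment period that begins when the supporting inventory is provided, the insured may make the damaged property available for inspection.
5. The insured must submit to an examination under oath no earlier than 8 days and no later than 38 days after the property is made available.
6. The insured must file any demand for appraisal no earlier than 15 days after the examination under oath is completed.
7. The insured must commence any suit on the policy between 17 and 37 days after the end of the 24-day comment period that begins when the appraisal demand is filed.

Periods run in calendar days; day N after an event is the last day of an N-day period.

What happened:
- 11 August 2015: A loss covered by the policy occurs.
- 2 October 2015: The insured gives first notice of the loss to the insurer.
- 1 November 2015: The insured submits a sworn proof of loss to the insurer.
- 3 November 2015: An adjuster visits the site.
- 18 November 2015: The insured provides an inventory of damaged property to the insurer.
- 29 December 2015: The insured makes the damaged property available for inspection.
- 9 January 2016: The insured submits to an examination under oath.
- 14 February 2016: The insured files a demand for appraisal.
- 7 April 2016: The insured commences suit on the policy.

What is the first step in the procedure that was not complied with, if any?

(1) due by 11 August 2015 + 54 days = 4 October 2015; done 2 October 2015 — timely.
(2) the permitted window runs from 15 October 2015 + 8 = 23 October 2015 to 15 October 2015 + 18 = 2 November 2015; done 1 November 2015 — within the window.
(3) permitted from 1 November 2015 + 15 days = 16 November 2015 onward; done 18 November 2015, after the minimum wait.
(4) permitted from 3 December 2015 + 30 days = 2 January 2016 onward; 29 December 2015 is 4 days before the earliest permitted date.

Step 4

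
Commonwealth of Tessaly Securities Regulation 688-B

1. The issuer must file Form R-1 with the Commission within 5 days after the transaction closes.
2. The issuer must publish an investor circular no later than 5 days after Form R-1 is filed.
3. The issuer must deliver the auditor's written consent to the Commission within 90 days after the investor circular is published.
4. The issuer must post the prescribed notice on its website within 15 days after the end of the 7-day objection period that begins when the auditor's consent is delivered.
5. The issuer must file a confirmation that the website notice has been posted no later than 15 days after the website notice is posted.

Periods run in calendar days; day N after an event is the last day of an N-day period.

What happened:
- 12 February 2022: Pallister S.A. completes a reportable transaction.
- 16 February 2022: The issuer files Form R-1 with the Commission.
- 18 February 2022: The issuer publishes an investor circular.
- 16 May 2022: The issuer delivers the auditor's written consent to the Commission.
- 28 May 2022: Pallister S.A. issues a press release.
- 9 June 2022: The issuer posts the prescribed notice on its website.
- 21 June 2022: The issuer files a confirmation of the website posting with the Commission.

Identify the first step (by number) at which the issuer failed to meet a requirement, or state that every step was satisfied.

Step 4

(1) due by 12 February 2022 + 5 days = 17 February 2022; done 16 February 2022 — timely.
(2) due by 16 February 2022 + 5 days = 21 February 2022; completed 18 February 2022, before the deadline.
(3) due by 18 February 2022 + 90 days = 19 May 2022; done 16 May 2022 — timely.
(4) due by 23 May 2022 + 15 days = 7 June 2022; 9 June 2022 misses that deadline by 2 days.
The analysis stops there.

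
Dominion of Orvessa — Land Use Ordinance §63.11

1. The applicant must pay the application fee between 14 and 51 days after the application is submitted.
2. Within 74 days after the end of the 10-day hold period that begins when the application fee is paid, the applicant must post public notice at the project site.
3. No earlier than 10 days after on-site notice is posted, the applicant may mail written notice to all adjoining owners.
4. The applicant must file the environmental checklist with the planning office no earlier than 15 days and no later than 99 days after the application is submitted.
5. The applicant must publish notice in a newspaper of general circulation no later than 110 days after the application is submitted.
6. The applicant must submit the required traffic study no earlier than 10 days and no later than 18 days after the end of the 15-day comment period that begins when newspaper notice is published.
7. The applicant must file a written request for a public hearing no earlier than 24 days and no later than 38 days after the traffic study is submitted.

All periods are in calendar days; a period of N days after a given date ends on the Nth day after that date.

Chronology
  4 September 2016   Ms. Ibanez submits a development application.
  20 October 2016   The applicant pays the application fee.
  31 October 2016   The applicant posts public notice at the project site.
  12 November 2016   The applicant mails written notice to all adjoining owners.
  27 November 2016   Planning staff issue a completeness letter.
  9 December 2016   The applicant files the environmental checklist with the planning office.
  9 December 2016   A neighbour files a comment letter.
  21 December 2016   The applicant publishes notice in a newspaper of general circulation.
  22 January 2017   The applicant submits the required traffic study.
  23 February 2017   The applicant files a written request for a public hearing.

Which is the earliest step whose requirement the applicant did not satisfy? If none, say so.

Step 1: the window is 14–51 days after 4 September 2016 (when the application is submitted), so 18 September 2016 through 25 October 2016; done 20 October 2016, which is between those dates.
Step 2: 74 days after 30 October 2016 (end of the 10-day hold period, which began when the application fee is paid on 20 October 2016) is 12 January 2017; 31 October 2016 is within that limit.
Step 3: the earliest permitted date is 10 days after 31 October 2016 (when on-site notice is posted), i.e. 10 November 2016; done 12 November 2016, after the minimum wait.
Step 4: the window is 15–99 days after 4 September 2016 (when the application is submitted), so 19 September 2016 through 12 December 2016; 9 December 2016 falls inside that range.
Step 5: 110 days after 4 September 2016 (when the application is submitted) is 23 December 2016; 21 December 2016 is within that limit.
Step 6: the window is 10–18 days after 5 January 2017 (end of the 15-day comment period, which began when newspaper notice is published on 21 December 2016), so 15 January 2017 through 23 January 2017; 22 January 2017 falls inside that range.
Step 7: the window is 24–38 days after 22 January 2017 (when the traffic study is submitted), so 15 February 2017 through 1 March 2017; done 23 February 2017 — within the window.

None — every step was satisfied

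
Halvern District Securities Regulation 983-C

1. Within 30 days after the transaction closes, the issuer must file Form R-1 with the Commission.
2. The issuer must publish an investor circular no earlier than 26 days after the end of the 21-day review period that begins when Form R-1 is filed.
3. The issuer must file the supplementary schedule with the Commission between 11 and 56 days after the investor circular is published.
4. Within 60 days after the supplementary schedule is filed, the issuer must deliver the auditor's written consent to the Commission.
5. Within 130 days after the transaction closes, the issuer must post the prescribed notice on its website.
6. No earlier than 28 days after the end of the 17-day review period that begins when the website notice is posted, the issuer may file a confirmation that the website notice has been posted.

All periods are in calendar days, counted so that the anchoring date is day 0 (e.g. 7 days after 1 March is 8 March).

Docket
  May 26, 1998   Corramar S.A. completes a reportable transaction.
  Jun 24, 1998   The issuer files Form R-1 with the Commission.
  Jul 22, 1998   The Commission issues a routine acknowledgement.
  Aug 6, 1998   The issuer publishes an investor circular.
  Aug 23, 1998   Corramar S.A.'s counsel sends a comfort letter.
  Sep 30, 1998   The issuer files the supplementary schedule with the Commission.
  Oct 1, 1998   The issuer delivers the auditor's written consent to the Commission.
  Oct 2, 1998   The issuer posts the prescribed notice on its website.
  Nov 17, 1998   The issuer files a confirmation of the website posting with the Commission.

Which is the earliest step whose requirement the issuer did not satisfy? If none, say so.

Step 1: 30 days after May 26, 1998 (when the transaction closes) is Jun 25, 1998; Jun 24, 1998 is within that limit.
Step 2: the earliest permitted date is 26 days after Jul 15, 1998 (end of the 21-day review period, which began when Form R-1 is filed on Jun 24, 1998), i.e. Aug 10, 1998; Aug 6, 1998 is 4 days before the earliest permitted date.
No need to go further; step 2 was not satisfied.

Step 2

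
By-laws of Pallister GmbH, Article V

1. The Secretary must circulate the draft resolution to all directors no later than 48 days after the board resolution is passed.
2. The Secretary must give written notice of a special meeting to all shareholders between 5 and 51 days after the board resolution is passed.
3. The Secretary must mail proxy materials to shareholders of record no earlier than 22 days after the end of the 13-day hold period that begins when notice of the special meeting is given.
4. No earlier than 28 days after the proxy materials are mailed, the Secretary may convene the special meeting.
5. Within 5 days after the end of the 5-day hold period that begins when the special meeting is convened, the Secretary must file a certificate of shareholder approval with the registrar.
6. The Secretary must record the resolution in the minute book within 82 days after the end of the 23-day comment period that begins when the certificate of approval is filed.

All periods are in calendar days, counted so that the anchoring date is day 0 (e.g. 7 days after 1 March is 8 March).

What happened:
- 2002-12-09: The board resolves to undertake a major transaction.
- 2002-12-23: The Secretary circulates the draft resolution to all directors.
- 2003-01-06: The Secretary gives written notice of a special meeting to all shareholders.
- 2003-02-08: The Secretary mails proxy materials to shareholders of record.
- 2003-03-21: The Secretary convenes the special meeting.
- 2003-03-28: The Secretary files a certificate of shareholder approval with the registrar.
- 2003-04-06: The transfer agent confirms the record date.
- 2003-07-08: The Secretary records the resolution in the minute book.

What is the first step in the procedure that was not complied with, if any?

Step 3

(1) due by 2002-12-09 + 48 days = 2003-01-26; completed 2002-12-23, before the deadline.
(2) the permitted window runs from 2002-12-09 + 5 = 2002-12-14 to 2002-12-09 + 51 = 2003-01-29; done 2003-01-06, which is between those dates.
(3) permitted from 2003-01-19 + 22 days = 2003-02-10 onward; acted on 2003-02-08, 2 days prematurely.
No need to go further; step 3 was not satisfied.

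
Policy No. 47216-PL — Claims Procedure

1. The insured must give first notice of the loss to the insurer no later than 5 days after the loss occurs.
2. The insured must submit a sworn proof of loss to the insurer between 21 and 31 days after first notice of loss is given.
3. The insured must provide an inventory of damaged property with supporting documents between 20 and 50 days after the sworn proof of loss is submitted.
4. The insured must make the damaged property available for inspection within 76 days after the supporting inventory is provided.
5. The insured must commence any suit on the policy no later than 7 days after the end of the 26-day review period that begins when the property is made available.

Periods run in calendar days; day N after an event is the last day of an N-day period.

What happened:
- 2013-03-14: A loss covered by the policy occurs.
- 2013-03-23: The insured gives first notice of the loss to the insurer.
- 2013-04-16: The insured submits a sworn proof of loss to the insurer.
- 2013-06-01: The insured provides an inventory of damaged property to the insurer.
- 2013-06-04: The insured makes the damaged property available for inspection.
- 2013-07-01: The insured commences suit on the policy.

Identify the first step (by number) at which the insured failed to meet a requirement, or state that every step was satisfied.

Step 1

Step 1: 5 days after 2013-03-14 (when the loss occurs) is 2013-03-19; done 2013-03-23 — 4 days late.
The analysis stops there.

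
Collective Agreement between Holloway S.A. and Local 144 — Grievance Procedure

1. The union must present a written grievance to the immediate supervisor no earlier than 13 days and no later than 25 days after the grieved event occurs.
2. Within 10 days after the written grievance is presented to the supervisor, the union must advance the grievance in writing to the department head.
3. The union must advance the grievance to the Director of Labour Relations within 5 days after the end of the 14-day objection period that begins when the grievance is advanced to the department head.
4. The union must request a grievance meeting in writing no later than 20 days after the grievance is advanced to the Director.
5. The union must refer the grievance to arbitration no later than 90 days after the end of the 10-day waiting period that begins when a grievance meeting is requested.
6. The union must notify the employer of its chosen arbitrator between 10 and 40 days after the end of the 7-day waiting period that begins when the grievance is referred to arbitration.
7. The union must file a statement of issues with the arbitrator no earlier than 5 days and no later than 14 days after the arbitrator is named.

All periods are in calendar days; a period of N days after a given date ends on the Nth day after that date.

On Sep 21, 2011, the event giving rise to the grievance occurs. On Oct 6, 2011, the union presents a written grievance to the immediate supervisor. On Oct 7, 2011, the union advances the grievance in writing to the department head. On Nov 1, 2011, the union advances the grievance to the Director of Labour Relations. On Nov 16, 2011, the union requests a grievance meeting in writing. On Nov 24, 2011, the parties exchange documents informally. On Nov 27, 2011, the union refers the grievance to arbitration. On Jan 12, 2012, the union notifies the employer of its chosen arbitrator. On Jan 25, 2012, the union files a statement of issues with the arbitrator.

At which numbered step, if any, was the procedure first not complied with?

Step 1: the window is 13–25 days after Sep 21, 2011 (when the grieved event occurs), so Oct 4, 2011 through Oct 16, 2011; done Oct 6, 2011 — within the window.
Step 2: 10 days after Oct 6, 2011 (when the written grievance is presented to the supervisor) is Oct 16, 2011; completed Oct 7, 2011, before the deadline.
Step 3: 5 days after Oct 21, 2011 (end of the 14-day objection period, which began when the grievance is advanced to the department head on Oct 7, 2011) is Oct 26, 2011; Nov 1, 2011 misses that deadline by 6 days.

Step 3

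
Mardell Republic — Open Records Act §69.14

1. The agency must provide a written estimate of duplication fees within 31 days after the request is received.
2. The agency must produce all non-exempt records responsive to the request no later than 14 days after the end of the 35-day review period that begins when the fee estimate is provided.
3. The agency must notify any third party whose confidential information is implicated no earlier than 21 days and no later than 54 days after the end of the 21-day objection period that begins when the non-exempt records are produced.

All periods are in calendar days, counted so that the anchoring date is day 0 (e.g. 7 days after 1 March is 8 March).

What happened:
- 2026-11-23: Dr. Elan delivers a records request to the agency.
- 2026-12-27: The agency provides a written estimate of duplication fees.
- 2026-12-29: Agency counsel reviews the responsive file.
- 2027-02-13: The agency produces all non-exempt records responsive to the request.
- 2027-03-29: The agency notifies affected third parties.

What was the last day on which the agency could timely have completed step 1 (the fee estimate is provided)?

2026-12-24

Step 1 runs from 2026-11-23, when the request is received. 31 days after 2026-11-23 is 2026-12-24.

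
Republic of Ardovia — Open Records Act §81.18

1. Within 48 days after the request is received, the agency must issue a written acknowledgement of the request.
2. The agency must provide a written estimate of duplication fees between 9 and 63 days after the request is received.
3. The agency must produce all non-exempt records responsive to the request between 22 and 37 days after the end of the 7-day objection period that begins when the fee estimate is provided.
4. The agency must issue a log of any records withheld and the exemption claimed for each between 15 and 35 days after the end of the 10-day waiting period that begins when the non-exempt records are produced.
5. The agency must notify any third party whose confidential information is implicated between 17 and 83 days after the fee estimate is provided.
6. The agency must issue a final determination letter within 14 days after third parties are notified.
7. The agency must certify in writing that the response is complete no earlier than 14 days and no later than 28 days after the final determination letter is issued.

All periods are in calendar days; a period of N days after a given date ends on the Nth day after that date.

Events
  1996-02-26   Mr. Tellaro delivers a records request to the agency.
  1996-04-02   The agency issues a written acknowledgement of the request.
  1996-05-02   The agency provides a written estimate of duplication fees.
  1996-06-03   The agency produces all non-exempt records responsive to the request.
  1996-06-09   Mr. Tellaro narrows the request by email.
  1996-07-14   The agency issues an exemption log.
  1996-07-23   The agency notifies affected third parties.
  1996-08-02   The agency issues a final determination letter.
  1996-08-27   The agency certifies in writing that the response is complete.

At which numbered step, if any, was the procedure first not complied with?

(1) due by 1996-02-26 + 48 days = 1996-04-14; 1996-04-02 is within that limit.
(2) the permitted window runs from 1996-02-26 + 9 = 1996-03-06 to 1996-02-26 + 63 = 1996-04-29; done 1996-05-02 — 3 days after the window closed.
The procedure was therefore not followed at step 2.

Step 2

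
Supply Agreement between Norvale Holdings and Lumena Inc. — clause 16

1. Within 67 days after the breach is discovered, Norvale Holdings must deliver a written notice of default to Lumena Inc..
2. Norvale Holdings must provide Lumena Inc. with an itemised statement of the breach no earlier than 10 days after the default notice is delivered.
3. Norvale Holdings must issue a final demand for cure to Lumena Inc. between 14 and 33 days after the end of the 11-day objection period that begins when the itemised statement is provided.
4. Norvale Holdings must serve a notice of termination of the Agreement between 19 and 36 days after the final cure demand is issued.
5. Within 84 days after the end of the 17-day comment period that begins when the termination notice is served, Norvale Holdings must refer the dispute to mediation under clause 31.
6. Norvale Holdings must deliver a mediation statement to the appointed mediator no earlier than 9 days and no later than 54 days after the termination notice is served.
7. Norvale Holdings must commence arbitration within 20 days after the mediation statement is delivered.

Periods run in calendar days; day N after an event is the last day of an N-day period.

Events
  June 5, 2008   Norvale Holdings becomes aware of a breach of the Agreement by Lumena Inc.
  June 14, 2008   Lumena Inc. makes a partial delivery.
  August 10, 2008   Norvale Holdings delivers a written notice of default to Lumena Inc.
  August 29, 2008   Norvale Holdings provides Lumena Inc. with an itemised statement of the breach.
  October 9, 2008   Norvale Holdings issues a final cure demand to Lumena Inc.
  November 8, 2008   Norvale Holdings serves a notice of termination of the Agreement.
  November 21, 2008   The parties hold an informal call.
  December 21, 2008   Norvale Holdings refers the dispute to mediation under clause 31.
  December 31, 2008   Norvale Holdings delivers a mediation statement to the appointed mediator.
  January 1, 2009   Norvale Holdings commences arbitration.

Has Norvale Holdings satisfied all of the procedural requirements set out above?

Yes

Step 1: 67 days after June 5, 2008 (when the breach is discovered) is August 11, 2008; done August 10, 2008 — timely.
Step 2: the earliest permitted date is 10 days after August 10, 2008 (when the default notice is delivered), i.e. August 20, 2008; done August 29, 2008, after the minimum wait.
Step 3: the window is 14–33 days after September 9, 2008 (end of the 11-day objection period, which began when the itemised statement is provided on August 29, 2008), so September 23, 2008 through October 12, 2008; done October 9, 2008 — within the window.
Step 4: the window is 19–36 days after October 9, 2008 (when the final cure demand is issued), so October 28, 2008 through November 14, 2008; done November 8, 2008, which is between those dates.
Step 5: 84 days after November 25, 2008 (end of the 17-day comment period, which began when the termination notice is served on November 8, 2008) is February 17, 2009; completed December 21, 2008, before the deadline.
Step 6: the window is 9–54 days after November 8, 2008 (when the termination notice is served), so November 17, 2008 through January 1, 2009; done December 31, 2008, which is between those dates.
Step 7: 20 days after December 31, 2008 (when the mediation statement is delivered) is January 20, 2009; January 1, 2009 is within that limit.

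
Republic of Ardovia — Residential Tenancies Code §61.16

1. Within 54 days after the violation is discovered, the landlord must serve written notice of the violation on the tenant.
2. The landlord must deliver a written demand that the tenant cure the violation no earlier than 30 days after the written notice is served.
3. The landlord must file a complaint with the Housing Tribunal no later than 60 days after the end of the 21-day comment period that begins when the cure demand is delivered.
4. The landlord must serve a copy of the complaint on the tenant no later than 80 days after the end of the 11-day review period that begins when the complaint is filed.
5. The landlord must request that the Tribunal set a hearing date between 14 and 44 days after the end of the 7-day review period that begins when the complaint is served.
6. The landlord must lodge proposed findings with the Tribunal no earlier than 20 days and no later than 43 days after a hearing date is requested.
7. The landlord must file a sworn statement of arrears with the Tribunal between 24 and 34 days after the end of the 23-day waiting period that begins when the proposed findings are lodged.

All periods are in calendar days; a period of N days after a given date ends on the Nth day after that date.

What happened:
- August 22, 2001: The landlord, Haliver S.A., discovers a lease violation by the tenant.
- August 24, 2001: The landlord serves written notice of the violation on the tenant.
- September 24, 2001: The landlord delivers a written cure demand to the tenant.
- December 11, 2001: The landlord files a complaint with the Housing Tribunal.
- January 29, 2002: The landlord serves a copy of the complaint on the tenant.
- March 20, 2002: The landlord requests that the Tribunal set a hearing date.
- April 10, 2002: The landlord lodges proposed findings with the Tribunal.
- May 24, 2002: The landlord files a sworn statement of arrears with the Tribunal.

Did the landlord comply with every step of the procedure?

No

Step 1 — counting 54 days from August 22, 2001 (when the violation is discovered) gives a deadline of October 15, 2001; August 24, 2001 is within that limit.
Step 2 — must wait 30 days from August 24, 2001 (when the written notice is served), so not before September 23, 2001; September 24, 2001 is on or after that date.
Step 3 — counting 60 days from October 15, 2001 (end of the 21-day comment period, which began when the cure demand is delivered on September 24, 2001) gives a deadline of December 14, 2001; December 11, 2001 is within that limit.
Step 4 — counting 80 days from December 22, 2001 (end of the 11-day review period, which began when the complaint is filed on December 11, 2001) gives a deadline of March 12, 2002; January 29, 2002 is within that limit.
Step 5 — 14 and 44 days from February 5, 2002 (end of the 7-day review period, which began when the complaint is served on January 29, 2002) are February 19, 2002 and March 21, 2002 respectively; March 20, 2002 falls inside that range.
Step 6 — 20 and 43 days from March 20, 2002 (when a hearing date is requested) are April 9, 2002 and May 2, 2002 respectively; done April 10, 2002, which is between those dates.
Step 7 — 24 and 34 days from May 3, 2002 (end of the 23-day waiting period, which began when the proposed findings are lodged on April 10, 2002) are May 27, 2002 and June 6, 2002 respectively; May 24, 2002 is 3 days too early.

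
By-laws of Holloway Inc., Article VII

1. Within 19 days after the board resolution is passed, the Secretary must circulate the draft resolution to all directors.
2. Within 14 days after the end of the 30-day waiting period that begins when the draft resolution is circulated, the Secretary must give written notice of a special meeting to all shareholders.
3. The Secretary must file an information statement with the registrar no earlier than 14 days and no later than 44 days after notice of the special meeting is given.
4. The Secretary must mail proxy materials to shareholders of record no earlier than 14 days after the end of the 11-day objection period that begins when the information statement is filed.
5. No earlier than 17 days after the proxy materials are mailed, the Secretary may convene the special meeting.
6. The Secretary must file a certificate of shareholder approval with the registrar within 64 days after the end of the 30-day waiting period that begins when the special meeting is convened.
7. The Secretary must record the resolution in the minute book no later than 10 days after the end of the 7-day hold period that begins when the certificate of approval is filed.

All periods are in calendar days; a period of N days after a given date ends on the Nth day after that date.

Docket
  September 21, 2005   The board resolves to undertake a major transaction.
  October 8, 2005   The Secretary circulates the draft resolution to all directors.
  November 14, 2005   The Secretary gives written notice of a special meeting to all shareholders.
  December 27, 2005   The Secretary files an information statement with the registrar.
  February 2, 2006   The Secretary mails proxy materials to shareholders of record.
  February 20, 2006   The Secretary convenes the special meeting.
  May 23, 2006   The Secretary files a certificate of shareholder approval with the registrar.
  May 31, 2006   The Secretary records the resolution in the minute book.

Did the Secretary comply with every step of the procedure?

Yes

Step 1: 19 days after September 21, 2005 (when the board resolution is passed) is October 10, 2005; completed October 8, 2005, before the deadline.
Step 2: 14 days after November 7, 2005 (end of the 30-day waiting period, which began when the draft resolution is circulated on October 8, 2005) is November 21, 2005; completed November 14, 2005, before the deadline.
Step 3: the window is 14–44 days after November 14, 2005 (when notice of the special meeting is given), so November 28, 2005 through December 28, 2005; done December 27, 2005 — within the window.
Step 4: the earliest permitted date is 14 days after January 7, 2006 (end of the 11-day objection period, which began when the information statement is filed on December 27, 2005), i.e. January 21, 2006; February 2, 2006 is on or after that date.
Step 5: the earliest permitted date is 17 days after February 2, 2006 (when the proxy materials are mailed), i.e. February 19, 2006; done February 20, 2006 — permitted.
Step 6: 64 days after March 22, 2006 (end of the 30-day waiting period, which began when the special meeting is convened on February 20, 2006) is May 25, 2006; May 23, 2006 is within that limit.
Step 7: 10 days after May 30, 2006 (end of the 7-day hold period, which began when the certificate of approval is filed on May 23, 2006) is June 9, 2006; May 31, 2006 is within that limit.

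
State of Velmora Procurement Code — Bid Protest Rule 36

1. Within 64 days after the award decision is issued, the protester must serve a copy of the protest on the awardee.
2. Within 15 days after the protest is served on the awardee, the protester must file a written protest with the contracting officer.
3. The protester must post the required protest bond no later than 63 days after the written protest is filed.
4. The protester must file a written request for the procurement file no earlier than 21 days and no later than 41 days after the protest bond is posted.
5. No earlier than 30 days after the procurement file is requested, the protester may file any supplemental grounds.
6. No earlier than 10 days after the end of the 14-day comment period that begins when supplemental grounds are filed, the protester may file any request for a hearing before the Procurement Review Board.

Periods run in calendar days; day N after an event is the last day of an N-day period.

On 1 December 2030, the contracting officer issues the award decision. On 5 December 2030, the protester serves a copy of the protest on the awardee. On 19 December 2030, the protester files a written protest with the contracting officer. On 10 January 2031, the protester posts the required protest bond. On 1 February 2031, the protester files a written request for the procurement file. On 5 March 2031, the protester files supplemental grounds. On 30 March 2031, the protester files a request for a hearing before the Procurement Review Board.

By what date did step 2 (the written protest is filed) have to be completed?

Step 2 runs from 5 December 2030, when the protest is served on the awardee. 15 days after 5 December 2030 is 20 December 2030.

20 December 2030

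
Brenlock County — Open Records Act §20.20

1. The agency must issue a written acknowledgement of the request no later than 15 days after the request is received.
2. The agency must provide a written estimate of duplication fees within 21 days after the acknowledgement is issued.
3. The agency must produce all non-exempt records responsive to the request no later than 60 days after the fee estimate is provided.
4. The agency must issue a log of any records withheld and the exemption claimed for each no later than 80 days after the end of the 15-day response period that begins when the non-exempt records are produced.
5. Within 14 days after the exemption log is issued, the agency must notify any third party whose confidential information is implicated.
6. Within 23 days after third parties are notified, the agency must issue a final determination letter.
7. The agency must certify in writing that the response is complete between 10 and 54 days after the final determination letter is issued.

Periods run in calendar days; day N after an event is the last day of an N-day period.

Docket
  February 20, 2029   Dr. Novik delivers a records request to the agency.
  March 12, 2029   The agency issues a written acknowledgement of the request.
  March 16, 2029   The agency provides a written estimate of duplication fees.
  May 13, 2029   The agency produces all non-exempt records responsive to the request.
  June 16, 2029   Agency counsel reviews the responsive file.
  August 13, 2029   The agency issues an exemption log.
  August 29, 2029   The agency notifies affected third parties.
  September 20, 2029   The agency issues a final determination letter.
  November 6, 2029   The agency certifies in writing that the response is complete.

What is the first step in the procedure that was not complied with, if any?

(1) due by February 20, 2029 + 15 days = March 7, 2029; March 12, 2029 misses that deadline by 5 days.
No need to go further; step 1 was not satisfied.

Step 1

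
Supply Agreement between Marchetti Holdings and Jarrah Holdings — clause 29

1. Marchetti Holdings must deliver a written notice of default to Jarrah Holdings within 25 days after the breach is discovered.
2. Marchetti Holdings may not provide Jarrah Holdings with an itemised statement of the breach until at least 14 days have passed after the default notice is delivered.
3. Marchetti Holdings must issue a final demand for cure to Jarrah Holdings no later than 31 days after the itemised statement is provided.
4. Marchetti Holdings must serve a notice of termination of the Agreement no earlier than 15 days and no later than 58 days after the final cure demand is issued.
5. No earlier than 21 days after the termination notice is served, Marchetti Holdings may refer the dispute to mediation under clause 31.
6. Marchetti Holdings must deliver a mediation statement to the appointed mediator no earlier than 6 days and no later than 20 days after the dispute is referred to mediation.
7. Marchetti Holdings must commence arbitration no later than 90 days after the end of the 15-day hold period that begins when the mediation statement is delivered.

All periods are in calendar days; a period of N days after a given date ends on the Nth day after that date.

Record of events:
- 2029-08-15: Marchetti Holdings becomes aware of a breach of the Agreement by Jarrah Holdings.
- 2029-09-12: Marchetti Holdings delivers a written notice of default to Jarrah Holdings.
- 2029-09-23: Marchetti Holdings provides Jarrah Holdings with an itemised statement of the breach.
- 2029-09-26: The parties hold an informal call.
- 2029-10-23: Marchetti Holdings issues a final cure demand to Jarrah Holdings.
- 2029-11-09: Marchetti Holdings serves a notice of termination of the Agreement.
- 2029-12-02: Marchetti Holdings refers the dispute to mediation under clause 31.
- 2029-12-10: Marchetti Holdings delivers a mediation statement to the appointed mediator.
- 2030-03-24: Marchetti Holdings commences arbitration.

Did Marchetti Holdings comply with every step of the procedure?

No

(1) due by 2029-08-15 + 25 days = 2029-09-09; not done until 2029-09-12, 3 days after the deadline.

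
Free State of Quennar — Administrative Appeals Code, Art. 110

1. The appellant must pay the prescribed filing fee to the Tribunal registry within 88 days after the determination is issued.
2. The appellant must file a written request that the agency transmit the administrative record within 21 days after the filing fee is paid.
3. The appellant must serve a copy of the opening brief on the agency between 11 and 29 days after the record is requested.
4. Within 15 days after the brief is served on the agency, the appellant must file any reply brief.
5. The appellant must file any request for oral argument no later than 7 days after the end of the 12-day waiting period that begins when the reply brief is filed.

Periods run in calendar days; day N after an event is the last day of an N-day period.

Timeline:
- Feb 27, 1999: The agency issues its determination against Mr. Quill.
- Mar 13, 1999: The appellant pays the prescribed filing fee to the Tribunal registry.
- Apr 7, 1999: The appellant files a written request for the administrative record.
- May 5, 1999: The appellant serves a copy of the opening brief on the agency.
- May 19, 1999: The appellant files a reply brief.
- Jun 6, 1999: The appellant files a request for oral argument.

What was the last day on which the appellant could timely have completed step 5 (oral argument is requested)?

The reply brief is filed on May 19, 1999; the 12-day waiting period therefore ends May 31, 1999, and step 5 runs from that date. 7 days after May 31, 1999 is Jun 7, 1999.

Jun 7, 1999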